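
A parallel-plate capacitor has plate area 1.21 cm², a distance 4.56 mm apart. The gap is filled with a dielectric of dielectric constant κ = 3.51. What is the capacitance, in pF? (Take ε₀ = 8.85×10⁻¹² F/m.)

A = 1.21 cm² = 1.21×10⁻⁴ m².
C = κε₀A/d = 3.51 × 8.85×10⁻¹² × 1.21×10⁻⁴ / 4.56×10⁻³ = 8.24×10⁻¹³ F.

0.824 pF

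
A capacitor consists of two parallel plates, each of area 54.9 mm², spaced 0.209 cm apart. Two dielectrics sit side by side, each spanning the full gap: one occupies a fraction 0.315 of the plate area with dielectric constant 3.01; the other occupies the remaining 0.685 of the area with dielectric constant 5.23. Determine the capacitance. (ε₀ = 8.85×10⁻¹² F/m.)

C ≈ 1.05 pF

A = 54.9 mm² = 5.49×10⁻⁵ m².
Side-by-side slabs ⇒ two capacitors in parallel, each spanning the full gap.
C₁ = κ₁ε₀A₁/d = 3.01 × 8.85×10⁻¹² × 1.73×10⁻⁵ / 2.09×10⁻³ = 2.20×10⁻¹³ F.
C₂ = κ₂ε₀A₂/d = 5.23 × 8.85×10⁻¹² × 3.76×10⁻⁵ / 2.09×10⁻³ = 8.33×10⁻¹³ F.
C = C₁ + C₂ = 1.05×10⁻¹² F.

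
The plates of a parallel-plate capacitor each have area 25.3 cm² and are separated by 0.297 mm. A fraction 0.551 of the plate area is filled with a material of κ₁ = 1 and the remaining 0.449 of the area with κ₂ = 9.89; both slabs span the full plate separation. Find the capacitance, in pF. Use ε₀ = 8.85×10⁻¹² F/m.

A = 25.3 cm² = 2.53×10⁻³ m².
Side-by-side slabs ⇒ two capacitors in parallel, each spanning the full gap.
C₁ = κ₁ε₀A₁/d = 1.00 × 8.85×10⁻¹² × 1.39×10⁻³ / 2.97×10⁻⁴ = 4.15×10⁻¹¹ F.
C₂ = κ₂ε₀A₂/d = 9.89 × 8.85×10⁻¹² × 1.14×10⁻³ / 2.97×10⁻⁴ = 3.35×10⁻¹⁰ F.
C = C₁ + C₂ = 3.76×10⁻¹⁰ F.

376 pF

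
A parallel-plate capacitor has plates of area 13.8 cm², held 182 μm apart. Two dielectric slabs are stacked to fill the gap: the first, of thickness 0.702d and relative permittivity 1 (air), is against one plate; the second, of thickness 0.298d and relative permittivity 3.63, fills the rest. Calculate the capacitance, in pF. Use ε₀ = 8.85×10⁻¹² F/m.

A = 13.8 cm² = 1.38×10⁻³ m².
Stacked slabs ⇒ two capacitors in series, each with the full plate area.
C₁ = κ₁ε₀A/d₁ = 1.00 × 8.85×10⁻¹² × 1.38×10⁻³ / 1.28×10⁻⁴ = 9.56×10⁻¹¹ F.
C₂ = κ₂ε₀A/d₂ = 3.63 × 8.85×10⁻¹² × 1.38×10⁻³ / 5.42×10⁻⁵ = 8.17×10⁻¹⁰ F.
C = (1/C₁ + 1/C₂)⁻¹ = 8.56×10⁻¹¹ F.

85.6 pF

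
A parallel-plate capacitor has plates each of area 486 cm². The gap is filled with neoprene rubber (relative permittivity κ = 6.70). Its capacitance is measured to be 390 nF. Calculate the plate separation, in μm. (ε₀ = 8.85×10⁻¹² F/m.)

7.39 μm

A = 486 cm² = 4.86×10⁻² m².
d = κε₀A/C = 6.70 × 8.85×10⁻¹² × 4.86×10⁻² / 3.90×10⁻⁷ = 7.39×10⁻⁶ m.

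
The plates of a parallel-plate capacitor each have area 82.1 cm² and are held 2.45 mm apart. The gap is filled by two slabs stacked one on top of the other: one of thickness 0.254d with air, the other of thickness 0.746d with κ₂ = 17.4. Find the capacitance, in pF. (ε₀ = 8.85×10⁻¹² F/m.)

99.9 pF

A = 82.1 cm² = 8.21×10⁻³ m².
Stacked slabs ⇒ two capacitors in series, each with the full plate area.
C₁ = κ₁ε₀A/d₁ = 1.00 × 8.85×10⁻¹² × 8.21×10⁻³ / 6.22×10⁻⁴ = 1.17×10⁻¹⁰ F.
C₂ = κ₂ε₀A/d₂ = 17.4 × 8.85×10⁻¹² × 8.21×10⁻³ / 1.83×10⁻³ = 6.92×10⁻¹⁰ F.
C = (1/C₁ + 1/C₂)⁻¹ = 9.99×10⁻¹¹ F.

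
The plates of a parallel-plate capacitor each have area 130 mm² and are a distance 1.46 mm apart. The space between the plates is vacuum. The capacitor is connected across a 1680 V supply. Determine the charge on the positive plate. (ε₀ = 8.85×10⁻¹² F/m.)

Q ≈ 1.32 nC

A = 130 mm² = 1.30×10⁻⁴ m².
C = ε₀A/d = 8.85×10⁻¹² × 1.30×10⁻⁴ / 1.46×10⁻³ = 7.88×10⁻¹³ F.
Q = CV = 7.88×10⁻¹³ × 1680 = 1.32×10⁻⁹ C.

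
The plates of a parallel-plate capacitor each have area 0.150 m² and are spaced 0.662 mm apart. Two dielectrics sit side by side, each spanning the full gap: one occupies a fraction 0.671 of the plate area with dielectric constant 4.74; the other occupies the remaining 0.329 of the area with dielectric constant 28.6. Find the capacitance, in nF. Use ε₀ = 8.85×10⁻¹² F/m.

Side-by-side slabs ⇒ two capacitors in parallel, each spanning the full gap.
C₁ = κ₁ε₀A₁/d = 4.74 × 8.85×10⁻¹² × 0.101 / 6.62×10⁻⁴ = 6.38×10⁻⁹ F.
C₂ = κ₂ε₀A₂/d = 28.6 × 8.85×10⁻¹² × 4.93×10⁻² / 6.62×10⁻⁴ = 1.89×10⁻⁸ F.
C = C₁ + C₂ = 2.52×10⁻⁸ F.

C ≈ 25.2 nF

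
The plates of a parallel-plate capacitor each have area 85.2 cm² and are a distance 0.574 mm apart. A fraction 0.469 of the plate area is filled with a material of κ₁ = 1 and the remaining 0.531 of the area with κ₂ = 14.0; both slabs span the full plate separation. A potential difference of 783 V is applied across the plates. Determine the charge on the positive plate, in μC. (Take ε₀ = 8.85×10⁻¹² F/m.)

A = 85.2 cm² = 8.52×10⁻³ m².
Side-by-side slabs ⇒ two capacitors in parallel, each spanning the full gap.
C₁ = κ₁ε₀A₁/d = 1.00 × 8.85×10⁻¹² × 4.00×10⁻³ / 5.74×10⁻⁴ = 6.16×10⁻¹¹ F.
C₂ = κ₂ε₀A₂/d = 14.0 × 8.85×10⁻¹² × 4.52×10⁻³ / 5.74×10⁻⁴ = 9.77×10⁻¹⁰ F.
C = C₁ + C₂ = 1.04×10⁻⁹ F.
Q = CV = 1.04×10⁻⁹ × 783 = 8.13×10⁻⁷ C.

Q ≈ 0.813 μC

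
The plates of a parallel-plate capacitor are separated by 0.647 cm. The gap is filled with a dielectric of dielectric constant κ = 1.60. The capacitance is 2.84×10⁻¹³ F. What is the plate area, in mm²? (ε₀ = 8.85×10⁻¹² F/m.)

A = Cd/(κε₀) = 2.84×10⁻¹³ × 6.47×10⁻³ / (1.60 × 8.85×10⁻¹²) = 1.30×10⁻⁴ m².

A ≈ 130 mm²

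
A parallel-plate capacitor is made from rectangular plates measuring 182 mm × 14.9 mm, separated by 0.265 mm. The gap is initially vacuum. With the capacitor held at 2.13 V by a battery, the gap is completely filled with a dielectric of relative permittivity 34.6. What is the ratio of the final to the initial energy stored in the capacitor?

34.6

Battery connected ⇒ V is held fixed.
C₂ = 34.6 C₁ and U = ½CV², so U₂/U₁ = C₂/C₁ = 34.6.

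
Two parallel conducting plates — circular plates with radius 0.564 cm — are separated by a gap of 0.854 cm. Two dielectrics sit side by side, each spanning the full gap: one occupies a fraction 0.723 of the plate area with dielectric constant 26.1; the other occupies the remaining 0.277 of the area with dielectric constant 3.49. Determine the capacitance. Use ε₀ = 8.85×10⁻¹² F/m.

A = π(0.564 cm)² = 9.99×10⁻⁵ m².
Side-by-side slabs ⇒ two capacitors in parallel, each spanning the full gap.
C₁ = κ₁ε₀A₁/d = 26.1 × 8.85×10⁻¹² × 7.23×10⁻⁵ / 8.54×10⁻³ = 1.95×10⁻¹² F.
C₂ = κ₂ε₀A₂/d = 3.49 × 8.85×10⁻¹² × 2.77×10⁻⁵ / 8.54×10⁻³ = 1.00×10⁻¹³ F.
C = C₁ + C₂ = 2.05×10⁻¹² F.

C ≈ 2.05 pF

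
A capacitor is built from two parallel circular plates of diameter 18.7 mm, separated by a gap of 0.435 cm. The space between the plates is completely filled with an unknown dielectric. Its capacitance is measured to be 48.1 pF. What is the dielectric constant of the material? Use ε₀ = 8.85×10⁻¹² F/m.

86.1

A = π(18.7/2 mm)² = 2.75×10⁻⁴ m².
κ = Cd/(ε₀A) = 4.81×10⁻¹¹ × 4.35×10⁻³ / (8.85×10⁻¹² × 2.75×10⁻⁴) = 86.1.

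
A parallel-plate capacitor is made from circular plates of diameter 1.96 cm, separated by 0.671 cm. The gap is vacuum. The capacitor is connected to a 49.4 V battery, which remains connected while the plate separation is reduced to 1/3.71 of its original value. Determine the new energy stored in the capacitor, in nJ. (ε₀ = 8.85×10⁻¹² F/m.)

U ≈ 1.80 nJ

A = π(1.96/2 cm)² = 3.02×10⁻⁴ m².
Initially C₁ = ε₀A/d = 8.85×10⁻¹² × 3.02×10⁻⁴ / 6.71×10⁻³ = 3.98×10⁻¹³ F.
U₁ = 4.86×10⁻¹⁰ J.
Battery connected ⇒ V is held fixed. C₂ = 3.71 C₁ and U = ½CV², so U₂/U₁ = C₂/C₁ = 3.71.
U₂ = 3.71 × 4.86×10⁻¹⁰ = 1.80×10⁻⁹ J.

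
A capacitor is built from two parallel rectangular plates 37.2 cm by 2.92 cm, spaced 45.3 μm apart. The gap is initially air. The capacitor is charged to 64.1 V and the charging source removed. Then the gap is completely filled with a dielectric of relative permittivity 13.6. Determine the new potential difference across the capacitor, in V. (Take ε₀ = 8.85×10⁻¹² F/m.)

A = 37.2 × 2.92 cm² = 1.09×10⁻² m².
Initially C₁ = ε₀A/d = 8.85×10⁻¹² × 1.09×10⁻² / 4.53×10⁻⁵ = 2.12×10⁻⁹ F.
V₁ = 64.1 V.
Isolated ⇒ Q is held fixed. C₂ = 13.6 C₁ and V = Q/C, so V₂/V₁ = C₁/C₂ = 0.0735.
V₂ = 0.0735 × 64.1 = 4.71 V.

V ≈ 4.71 V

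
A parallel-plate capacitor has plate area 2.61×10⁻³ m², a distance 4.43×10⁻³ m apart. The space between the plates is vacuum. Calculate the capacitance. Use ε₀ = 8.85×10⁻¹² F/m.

C ≈ 5.21 pF

C = ε₀A/d = 8.85×10⁻¹² × 2.61×10⁻³ / 4.43×10⁻³ = 5.21×10⁻¹² F.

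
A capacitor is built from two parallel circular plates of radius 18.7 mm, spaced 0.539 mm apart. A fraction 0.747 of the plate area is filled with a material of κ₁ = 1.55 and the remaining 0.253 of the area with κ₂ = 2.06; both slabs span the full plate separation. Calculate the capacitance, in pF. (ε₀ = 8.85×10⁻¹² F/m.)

C ≈ 30.3 pF

A = π(18.7 mm)² = 1.10×10⁻³ m².
Side-by-side slabs ⇒ two capacitors in parallel, each spanning the full gap.
C₁ = κ₁ε₀A₁/d = 1.55 × 8.85×10⁻¹² × 8.21×10⁻⁴ / 5.39×10⁻⁴ = 2.09×10⁻¹¹ F.
C₂ = κ₂ε₀A₂/d = 2.06 × 8.85×10⁻¹² × 2.78×10⁻⁴ / 5.39×10⁻⁴ = 9.40×10⁻¹² F.
C = C₁ + C₂ = 3.03×10⁻¹¹ F.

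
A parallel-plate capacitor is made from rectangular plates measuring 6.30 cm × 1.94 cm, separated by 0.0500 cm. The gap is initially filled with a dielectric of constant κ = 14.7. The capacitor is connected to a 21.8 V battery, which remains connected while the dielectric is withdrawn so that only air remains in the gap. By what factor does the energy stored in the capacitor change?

Battery connected ⇒ V is held fixed.
C₂ = 0.0680 C₁ and U = ½CV², so U₂/U₁ = C₂/C₁ = 0.0680.

U₂/U₁ ≈ 0.0680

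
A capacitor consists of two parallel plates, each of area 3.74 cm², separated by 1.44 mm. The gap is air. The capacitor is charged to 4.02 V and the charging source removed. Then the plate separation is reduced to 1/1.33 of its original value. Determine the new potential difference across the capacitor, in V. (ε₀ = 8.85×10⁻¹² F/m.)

A = 3.74 cm² = 3.74×10⁻⁴ m².
Initially C₁ = ε₀A/d = 8.85×10⁻¹² × 3.74×10⁻⁴ / 1.44×10⁻³ = 2.30×10⁻¹² F.
V₁ = 4.02 V.
Isolated ⇒ Q is held fixed. C₂ = 1.33 C₁ and V = Q/C, so V₂/V₁ = C₁/C₂ = 0.752.
V₂ = 0.752 × 4.02 = 3.02 V.

V ≈ 3.02 V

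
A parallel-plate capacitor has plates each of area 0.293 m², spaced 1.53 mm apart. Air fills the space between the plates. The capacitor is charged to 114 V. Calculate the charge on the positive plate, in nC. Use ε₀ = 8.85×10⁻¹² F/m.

Q ≈ 193 nC

C = ε₀A/d = 8.85×10⁻¹² × 0.293 / 1.53×10⁻³ = 1.69×10⁻⁹ F.
Q = CV = 1.69×10⁻⁹ × 114 = 1.93×10⁻⁷ C.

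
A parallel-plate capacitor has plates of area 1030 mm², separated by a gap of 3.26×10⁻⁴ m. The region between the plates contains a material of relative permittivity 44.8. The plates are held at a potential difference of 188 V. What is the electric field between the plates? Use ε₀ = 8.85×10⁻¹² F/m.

0.577 MV/m

E = V/d = 188 / 3.26×10⁻⁴ = 5.77×10⁵ V/m.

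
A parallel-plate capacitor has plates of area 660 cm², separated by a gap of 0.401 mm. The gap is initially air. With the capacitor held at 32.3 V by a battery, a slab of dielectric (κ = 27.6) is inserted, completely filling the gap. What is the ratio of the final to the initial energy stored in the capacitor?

Battery connected ⇒ V is held fixed.
C₂ = 27.6 C₁ and U = ½CV², so U₂/U₁ = C₂/C₁ = 27.6.

U₂/U₁ ≈ 27.6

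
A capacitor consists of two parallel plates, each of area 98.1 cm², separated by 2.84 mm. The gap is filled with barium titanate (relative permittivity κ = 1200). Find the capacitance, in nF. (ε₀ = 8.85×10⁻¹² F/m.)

C ≈ 36.7 nF

A = 98.1 cm² = 9.81×10⁻³ m².
C = κε₀A/d = 1200 × 8.85×10⁻¹² × 9.81×10⁻³ / 2.84×10⁻³ = 3.67×10⁻⁸ F.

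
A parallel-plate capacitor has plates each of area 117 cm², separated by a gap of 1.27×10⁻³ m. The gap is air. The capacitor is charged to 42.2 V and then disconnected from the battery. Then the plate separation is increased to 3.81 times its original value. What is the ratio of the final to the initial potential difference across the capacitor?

Isolated ⇒ Q is held fixed.
C₂ = 0.262 C₁ and V = Q/C, so V₂/V₁ = C₁/C₂ = 3.81.

3.81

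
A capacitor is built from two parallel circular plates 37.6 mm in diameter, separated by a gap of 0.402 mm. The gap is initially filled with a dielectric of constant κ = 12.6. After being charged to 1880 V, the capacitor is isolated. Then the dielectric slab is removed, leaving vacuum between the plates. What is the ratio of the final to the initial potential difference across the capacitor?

V₂/V₁ ≈ 12.6

Isolated ⇒ Q is held fixed.
C₂ = 0.0794 C₁ and V = Q/C, so V₂/V₁ = C₁/C₂ = 12.6.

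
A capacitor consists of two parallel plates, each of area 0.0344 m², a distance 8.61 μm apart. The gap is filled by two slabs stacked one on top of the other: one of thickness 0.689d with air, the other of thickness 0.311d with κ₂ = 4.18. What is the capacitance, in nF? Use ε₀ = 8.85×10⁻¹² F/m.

Stacked slabs ⇒ two capacitors in series, each with the full plate area.
C₁ = κ₁ε₀A/d₁ = 1.00 × 8.85×10⁻¹² × 3.44×10⁻² / 5.93×10⁻⁶ = 5.13×10⁻⁸ F.
C₂ = κ₂ε₀A/d₂ = 4.18 × 8.85×10⁻¹² × 3.44×10⁻² / 2.68×10⁻⁶ = 4.75×10⁻⁷ F.
C = (1/C₁ + 1/C₂)⁻¹ = 4.63×10⁻⁸ F.

46.3 nF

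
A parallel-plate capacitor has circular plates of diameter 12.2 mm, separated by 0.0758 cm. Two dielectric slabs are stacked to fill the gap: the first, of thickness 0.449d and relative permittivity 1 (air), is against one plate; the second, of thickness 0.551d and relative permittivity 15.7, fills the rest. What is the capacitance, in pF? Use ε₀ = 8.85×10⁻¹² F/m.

A = π(12.2/2 mm)² = 1.17×10⁻⁴ m².
Stacked slabs ⇒ two capacitors in series, each with the full plate area.
C₁ = κ₁ε₀A/d₁ = 1.00 × 8.85×10⁻¹² × 1.17×10⁻⁴ / 3.40×10⁻⁴ = 3.04×10⁻¹² F.
C₂ = κ₂ε₀A/d₂ = 15.7 × 8.85×10⁻¹² × 1.17×10⁻⁴ / 4.18×10⁻⁴ = 3.89×10⁻¹¹ F.
C = (1/C₁ + 1/C₂)⁻¹ = 2.82×10⁻¹² F.

C ≈ 2.82 pF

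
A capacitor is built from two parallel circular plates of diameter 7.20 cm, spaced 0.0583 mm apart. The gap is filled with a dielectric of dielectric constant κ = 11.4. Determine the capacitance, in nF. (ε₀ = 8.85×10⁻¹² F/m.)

C ≈ 7.05 nF

A = π(7.20/2 cm)² = 4.07×10⁻³ m².
C = κε₀A/d = 11.4 × 8.85×10⁻¹² × 4.07×10⁻³ / 5.83×10⁻⁵ = 7.05×10⁻⁹ F.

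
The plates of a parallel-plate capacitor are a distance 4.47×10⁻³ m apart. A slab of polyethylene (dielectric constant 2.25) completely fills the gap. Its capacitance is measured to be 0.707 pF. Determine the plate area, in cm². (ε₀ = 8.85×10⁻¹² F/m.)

A = Cd/(κε₀) = 7.07×10⁻¹³ × 4.47×10⁻³ / (2.25 × 8.85×10⁻¹²) = 1.59×10⁻⁴ m².

1.59 cm²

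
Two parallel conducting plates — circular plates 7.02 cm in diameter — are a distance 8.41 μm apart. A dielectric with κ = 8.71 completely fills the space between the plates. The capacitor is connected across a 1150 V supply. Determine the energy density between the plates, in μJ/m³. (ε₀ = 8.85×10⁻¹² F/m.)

E = V/d = 1150 / 8.41×10⁻⁶ = 1.37×10⁸ V/m.
u = ½κε₀E² = ½ × 8.71 × 8.85×10⁻¹² × (1.37×10⁸)² = 7.21×10⁵ J/m³.

7.21×10¹¹ μJ/m³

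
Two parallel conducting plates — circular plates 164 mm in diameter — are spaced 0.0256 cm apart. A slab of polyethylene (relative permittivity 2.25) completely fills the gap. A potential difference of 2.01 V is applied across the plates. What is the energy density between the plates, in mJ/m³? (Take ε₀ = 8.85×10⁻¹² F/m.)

E = V/d = 2.01 / 2.56×10⁻⁴ = 7.85×10³ V/m.
u = ½κε₀E² = ½ × 2.25 × 8.85×10⁻¹² × (7.85×10³)² = 6.14×10⁻⁴ J/m³.

0.614 mJ/m³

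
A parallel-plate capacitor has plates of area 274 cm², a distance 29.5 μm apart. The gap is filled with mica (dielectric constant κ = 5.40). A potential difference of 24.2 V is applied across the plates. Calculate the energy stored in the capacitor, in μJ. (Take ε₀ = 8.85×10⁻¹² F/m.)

U ≈ 13.0 μJ

A = 274 cm² = 2.74×10⁻² m².
C = κε₀A/d = 5.40 × 8.85×10⁻¹² × 2.74×10⁻² / 2.95×10⁻⁵ = 4.44×10⁻⁸ F.
U = ½CV² = ½ × 4.44×10⁻⁸ × (24.2)² = 1.30×10⁻⁵ J.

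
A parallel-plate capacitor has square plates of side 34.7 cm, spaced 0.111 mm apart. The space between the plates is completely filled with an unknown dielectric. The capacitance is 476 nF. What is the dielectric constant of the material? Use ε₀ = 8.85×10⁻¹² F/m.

A = (34.7 cm)² = 0.120 m².
κ = Cd/(ε₀A) = 4.76×10⁻⁷ × 1.11×10⁻⁴ / (8.85×10⁻¹² × 0.120) = 49.6.

49.6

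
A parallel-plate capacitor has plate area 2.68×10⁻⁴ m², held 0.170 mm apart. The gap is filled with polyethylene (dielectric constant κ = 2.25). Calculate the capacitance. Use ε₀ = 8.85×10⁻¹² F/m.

C = κε₀A/d = 2.25 × 8.85×10⁻¹² × 2.68×10⁻⁴ / 1.70×10⁻⁴ = 3.14×10⁻¹¹ F.

31.4 pF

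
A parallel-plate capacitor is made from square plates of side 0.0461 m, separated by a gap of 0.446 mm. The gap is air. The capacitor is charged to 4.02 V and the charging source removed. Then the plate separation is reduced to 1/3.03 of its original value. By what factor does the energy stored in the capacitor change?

U₂/U₁ ≈ 0.330

Isolated ⇒ Q is held fixed.
C₂ = 3.03 C₁ and U = Q²/(2C), so U₂/U₁ = C₁/C₂ = 0.330.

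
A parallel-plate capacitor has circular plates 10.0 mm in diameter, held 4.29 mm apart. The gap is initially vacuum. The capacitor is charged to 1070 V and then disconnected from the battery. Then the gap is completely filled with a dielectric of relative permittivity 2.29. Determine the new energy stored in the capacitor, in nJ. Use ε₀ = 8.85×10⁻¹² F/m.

U ≈ 40.5 nJ

A = π(10.0/2 mm)² = 7.85×10⁻⁵ m².
Initially C₁ = ε₀A/d = 8.85×10⁻¹² × 7.85×10⁻⁵ / 4.29×10⁻³ = 1.62×10⁻¹³ F.
U₁ = 9.27×10⁻⁸ J.
Isolated ⇒ Q is held fixed. C₂ = 2.29 C₁ and U = Q²/(2C), so U₂/U₁ = C₁/C₂ = 0.437.
U₂ = 0.437 × 9.27×10⁻⁸ = 4.05×10⁻⁸ J.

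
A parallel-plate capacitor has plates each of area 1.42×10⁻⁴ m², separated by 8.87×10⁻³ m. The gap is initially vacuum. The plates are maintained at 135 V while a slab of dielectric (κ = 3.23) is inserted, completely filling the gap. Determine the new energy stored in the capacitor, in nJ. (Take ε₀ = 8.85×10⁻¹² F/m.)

U ≈ 4.17 nJ

Initially C₁ = ε₀A/d = 8.85×10⁻¹² × 1.42×10⁻⁴ / 8.87×10⁻³ = 1.42×10⁻¹³ F.
U₁ = 1.29×10⁻⁹ J.
Battery connected ⇒ V is held fixed. C₂ = 3.23 C₁ and U = ½CV², so U₂/U₁ = C₂/C₁ = 3.23.
U₂ = 3.23 × 1.29×10⁻⁹ = 4.17×10⁻⁹ J.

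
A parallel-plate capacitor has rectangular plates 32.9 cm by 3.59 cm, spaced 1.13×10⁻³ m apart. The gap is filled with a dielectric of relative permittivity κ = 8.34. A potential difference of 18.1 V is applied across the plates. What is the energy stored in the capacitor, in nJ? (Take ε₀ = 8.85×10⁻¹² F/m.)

A = 32.9 × 3.59 cm² = 1.18×10⁻² m².
C = κε₀A/d = 8.34 × 8.85×10⁻¹² × 1.18×10⁻² / 1.13×10⁻³ = 7.71×10⁻¹⁰ F.
U = ½CV² = ½ × 7.71×10⁻¹⁰ × (18.1)² = 1.26×10⁻⁷ J.

126 nJ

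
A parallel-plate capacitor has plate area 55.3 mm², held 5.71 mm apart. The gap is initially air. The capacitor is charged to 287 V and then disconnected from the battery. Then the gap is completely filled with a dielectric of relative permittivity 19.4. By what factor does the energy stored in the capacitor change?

Isolated ⇒ Q is held fixed.
C₂ = 19.4 C₁ and U = Q²/(2C), so U₂/U₁ = C₁/C₂ = 0.0515.

U₂/U₁ ≈ 0.0515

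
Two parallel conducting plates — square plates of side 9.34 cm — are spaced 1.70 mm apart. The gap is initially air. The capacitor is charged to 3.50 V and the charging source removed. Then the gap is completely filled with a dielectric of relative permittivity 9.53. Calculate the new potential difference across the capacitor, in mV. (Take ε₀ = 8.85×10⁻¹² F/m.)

A = (9.34 cm)² = 8.72×10⁻³ m².
Initially C₁ = ε₀A/d = 8.85×10⁻¹² × 8.72×10⁻³ / 1.70×10⁻³ = 4.54×10⁻¹¹ F.
V₁ = 3.50 V.
Isolated ⇒ Q is held fixed. C₂ = 9.53 C₁ and V = Q/C, so V₂/V₁ = C₁/C₂ = 0.105.
V₂ = 0.105 × 3.50 = 0.367 V.

V ≈ 367 mV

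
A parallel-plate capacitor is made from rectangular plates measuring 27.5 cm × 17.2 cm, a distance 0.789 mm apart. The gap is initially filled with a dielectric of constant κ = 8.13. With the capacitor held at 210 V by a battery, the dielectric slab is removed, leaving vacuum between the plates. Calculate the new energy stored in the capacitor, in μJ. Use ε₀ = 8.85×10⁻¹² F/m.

A = 27.5 × 17.2 cm² = 4.73×10⁻² m².
Initially C₁ = κε₀A/d = 8.13 × 8.85×10⁻¹² × 4.73×10⁻² / 7.89×10⁻⁴ = 4.31×10⁻⁹ F.
U₁ = 9.51×10⁻⁵ J.
Battery connected ⇒ V is held fixed. C₂ = 0.123 C₁ and U = ½CV², so U₂/U₁ = C₂/C₁ = 0.123.
U₂ = 0.123 × 9.51×10⁻⁵ = 1.17×10⁻⁵ J.

11.7 μJ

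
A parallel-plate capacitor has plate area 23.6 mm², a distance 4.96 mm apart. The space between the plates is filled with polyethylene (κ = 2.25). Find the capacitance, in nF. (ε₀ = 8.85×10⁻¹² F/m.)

9.47×10⁻⁵ nF

A = 23.6 mm² = 2.36×10⁻⁵ m².
C = κε₀A/d = 2.25 × 8.85×10⁻¹² × 2.36×10⁻⁵ / 4.96×10⁻³ = 9.47×10⁻¹⁴ F.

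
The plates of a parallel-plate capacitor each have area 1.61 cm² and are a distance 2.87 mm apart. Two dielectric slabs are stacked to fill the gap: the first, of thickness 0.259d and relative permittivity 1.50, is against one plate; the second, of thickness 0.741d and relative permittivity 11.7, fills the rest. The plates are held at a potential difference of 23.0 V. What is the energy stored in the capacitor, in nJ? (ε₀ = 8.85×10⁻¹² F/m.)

U ≈ 0.556 nJ

A = 1.61 cm² = 1.61×10⁻⁴ m².
Stacked slabs ⇒ two capacitors in series, each with the full plate area.
C₁ = κ₁ε₀A/d₁ = 1.50 × 8.85×10⁻¹² × 1.61×10⁻⁴ / 7.43×10⁻⁴ = 2.88×10⁻¹² F.
C₂ = κ₂ε₀A/d₂ = 11.7 × 8.85×10⁻¹² × 1.61×10⁻⁴ / 2.13×10⁻³ = 7.84×10⁻¹² F.
C = (1/C₁ + 1/C₂)⁻¹ = 2.10×10⁻¹² F.
U = ½CV² = ½ × 2.10×10⁻¹² × (23.0)² = 5.56×10⁻¹⁰ J.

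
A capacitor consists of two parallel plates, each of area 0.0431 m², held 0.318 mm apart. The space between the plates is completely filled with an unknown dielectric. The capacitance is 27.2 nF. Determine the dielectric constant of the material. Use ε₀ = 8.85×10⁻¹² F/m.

κ ≈ 22.7

κ = Cd/(ε₀A) = 2.72×10⁻⁸ × 3.18×10⁻⁴ / (8.85×10⁻¹² × 4.31×10⁻²) = 22.7.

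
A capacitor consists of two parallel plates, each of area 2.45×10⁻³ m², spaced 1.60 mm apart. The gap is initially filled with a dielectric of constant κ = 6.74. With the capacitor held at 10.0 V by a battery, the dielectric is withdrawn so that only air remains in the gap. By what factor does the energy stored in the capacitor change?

Battery connected ⇒ V is held fixed.
C₂ = 0.148 C₁ and U = ½CV², so U₂/U₁ = C₂/C₁ = 0.148.

0.148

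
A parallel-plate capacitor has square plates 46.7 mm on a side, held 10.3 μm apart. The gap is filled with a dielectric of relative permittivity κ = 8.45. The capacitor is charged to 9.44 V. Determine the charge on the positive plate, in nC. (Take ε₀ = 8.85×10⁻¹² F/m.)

A = (46.7 mm)² = 2.18×10⁻³ m².
C = κε₀A/d = 8.45 × 8.85×10⁻¹² × 2.18×10⁻³ / 1.03×10⁻⁵ = 1.58×10⁻⁸ F.
Q = CV = 1.58×10⁻⁸ × 9.44 = 1.49×10⁻⁷ C.

149 nC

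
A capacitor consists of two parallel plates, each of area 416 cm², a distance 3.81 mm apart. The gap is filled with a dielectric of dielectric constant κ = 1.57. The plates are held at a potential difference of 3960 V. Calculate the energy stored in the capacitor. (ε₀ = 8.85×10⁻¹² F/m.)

U ≈ 1.19 mJ

A = 416 cm² = 4.16×10⁻² m².
C = κε₀A/d = 1.57 × 8.85×10⁻¹² × 4.16×10⁻² / 3.81×10⁻³ = 1.52×10⁻¹⁰ F.
U = ½CV² = ½ × 1.52×10⁻¹⁰ × (3960)² = 1.19×10⁻³ J.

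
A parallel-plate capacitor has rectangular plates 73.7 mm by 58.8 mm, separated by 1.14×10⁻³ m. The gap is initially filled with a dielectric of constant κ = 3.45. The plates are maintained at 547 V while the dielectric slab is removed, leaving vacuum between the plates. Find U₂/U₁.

0.290

Battery connected ⇒ V is held fixed.
C₂ = 0.290 C₁ and U = ½CV², so U₂/U₁ = C₂/C₁ = 0.290.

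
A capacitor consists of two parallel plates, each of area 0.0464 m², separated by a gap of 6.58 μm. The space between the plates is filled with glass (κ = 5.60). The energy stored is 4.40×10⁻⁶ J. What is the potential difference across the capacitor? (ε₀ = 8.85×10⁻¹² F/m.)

C = κε₀A/d = 5.60 × 8.85×10⁻¹² × 4.64×10⁻² / 6.58×10⁻⁶ = 3.49×10⁻⁷ F.
V = √(2U/C) = √(2 × 4.40×10⁻⁶ / 3.49×10⁻⁷) = 5.02 V.

5.02 V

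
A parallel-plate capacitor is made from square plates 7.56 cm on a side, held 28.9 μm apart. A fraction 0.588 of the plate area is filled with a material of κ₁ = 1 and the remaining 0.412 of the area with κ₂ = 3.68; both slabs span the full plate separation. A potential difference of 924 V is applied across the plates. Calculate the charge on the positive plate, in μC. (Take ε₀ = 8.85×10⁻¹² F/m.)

A = (7.56 cm)² = 5.72×10⁻³ m².
Side-by-side slabs ⇒ two capacitors in parallel, each spanning the full gap.
C₁ = κ₁ε₀A₁/d = 1.00 × 8.85×10⁻¹² × 3.36×10⁻³ / 2.89×10⁻⁵ = 1.03×10⁻⁹ F.
C₂ = κ₂ε₀A₂/d = 3.68 × 8.85×10⁻¹² × 2.35×10⁻³ / 2.89×10⁻⁵ = 2.65×10⁻⁹ F.
C = C₁ + C₂ = 3.68×10⁻⁹ F.
Q = CV = 3.68×10⁻⁹ × 924 = 3.40×10⁻⁶ C.

Q ≈ 3.40 μC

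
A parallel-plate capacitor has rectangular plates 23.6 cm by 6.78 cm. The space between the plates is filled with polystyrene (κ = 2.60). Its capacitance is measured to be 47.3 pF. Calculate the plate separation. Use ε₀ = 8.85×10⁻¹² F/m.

A = 23.6 × 6.78 cm² = 1.60×10⁻² m².
d = κε₀A/C = 2.60 × 8.85×10⁻¹² × 1.60×10⁻² / 4.73×10⁻¹¹ = 7.78×10⁻³ m.

7.78 mm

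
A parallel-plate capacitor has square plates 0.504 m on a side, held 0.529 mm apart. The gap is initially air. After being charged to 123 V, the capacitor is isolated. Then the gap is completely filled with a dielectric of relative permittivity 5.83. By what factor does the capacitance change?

C = κε₀A/d scales with κ, so C₂/C₁ = κ = 5.83.

5.83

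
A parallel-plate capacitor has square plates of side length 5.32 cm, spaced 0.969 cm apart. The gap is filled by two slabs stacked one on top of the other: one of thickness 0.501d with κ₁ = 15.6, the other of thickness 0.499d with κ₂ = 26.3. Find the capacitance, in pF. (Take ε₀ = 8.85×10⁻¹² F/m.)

A = (5.32 cm)² = 2.83×10⁻³ m².
Stacked slabs ⇒ two capacitors in series, each with the full plate area.
C₁ = κ₁ε₀A/d₁ = 15.6 × 8.85×10⁻¹² × 2.83×10⁻³ / 4.85×10⁻³ = 8.05×10⁻¹¹ F.
C₂ = κ₂ε₀A/d₂ = 26.3 × 8.85×10⁻¹² × 2.83×10⁻³ / 4.84×10⁻³ = 1.36×10⁻¹⁰ F.
C = (1/C₁ + 1/C₂)⁻¹ = 5.06×10⁻¹¹ F.

50.6 pF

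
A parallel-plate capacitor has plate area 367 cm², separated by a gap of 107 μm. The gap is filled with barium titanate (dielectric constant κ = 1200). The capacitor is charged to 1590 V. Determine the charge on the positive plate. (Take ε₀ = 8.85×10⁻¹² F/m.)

A = 367 cm² = 3.67×10⁻² m².
C = κε₀A/d = 1200 × 8.85×10⁻¹² × 3.67×10⁻² / 1.07×10⁻⁴ = 3.64×10⁻⁶ F.
Q = CV = 3.64×10⁻⁶ × 1590 = 5.79×10⁻³ C.

Q ≈ 5.79 mC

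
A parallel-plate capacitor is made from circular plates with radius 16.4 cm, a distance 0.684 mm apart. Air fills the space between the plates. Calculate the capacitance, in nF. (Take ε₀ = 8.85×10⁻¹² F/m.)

A = π(16.4 cm)² = 8.45×10⁻² m².
C = ε₀A/d = 8.85×10⁻¹² × 8.45×10⁻² / 6.84×10⁻⁴ = 1.09×10⁻⁹ F.

1.09 nF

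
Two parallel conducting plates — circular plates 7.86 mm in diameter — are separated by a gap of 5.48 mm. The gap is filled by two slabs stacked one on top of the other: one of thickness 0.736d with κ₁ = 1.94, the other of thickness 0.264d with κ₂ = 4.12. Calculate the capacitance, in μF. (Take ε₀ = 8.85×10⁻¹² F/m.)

A = π(7.86/2 mm)² = 4.85×10⁻⁵ m².
Stacked slabs ⇒ two capacitors in series, each with the full plate area.
C₁ = κ₁ε₀A/d₁ = 1.94 × 8.85×10⁻¹² × 4.85×10⁻⁵ / 4.03×10⁻³ = 2.07×10⁻¹³ F.
C₂ = κ₂ε₀A/d₂ = 4.12 × 8.85×10⁻¹² × 4.85×10⁻⁵ / 1.45×10⁻³ = 1.22×10⁻¹² F.
C = (1/C₁ + 1/C₂)⁻¹ = 1.77×10⁻¹³ F.

1.77×10⁻⁷ μF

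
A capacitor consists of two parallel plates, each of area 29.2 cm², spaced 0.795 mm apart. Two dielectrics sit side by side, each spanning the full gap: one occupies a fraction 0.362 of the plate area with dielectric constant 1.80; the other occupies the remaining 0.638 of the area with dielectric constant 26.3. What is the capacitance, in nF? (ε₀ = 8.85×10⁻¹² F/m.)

A = 29.2 cm² = 2.92×10⁻³ m².
Side-by-side slabs ⇒ two capacitors in parallel, each spanning the full gap.
C₁ = κ₁ε₀A₁/d = 1.80 × 8.85×10⁻¹² × 1.06×10⁻³ / 7.95×10⁻⁴ = 2.12×10⁻¹¹ F.
C₂ = κ₂ε₀A₂/d = 26.3 × 8.85×10⁻¹² × 1.86×10⁻³ / 7.95×10⁻⁴ = 5.45×10⁻¹⁰ F.
C = C₁ + C₂ = 5.67×10⁻¹⁰ F.

0.567 nF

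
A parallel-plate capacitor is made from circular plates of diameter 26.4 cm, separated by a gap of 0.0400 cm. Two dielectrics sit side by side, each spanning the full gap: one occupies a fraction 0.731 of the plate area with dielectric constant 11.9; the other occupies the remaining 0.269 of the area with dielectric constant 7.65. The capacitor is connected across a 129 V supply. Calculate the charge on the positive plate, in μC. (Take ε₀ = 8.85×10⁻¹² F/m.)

A = π(26.4/2 cm)² = 5.47×10⁻² m².
Side-by-side slabs ⇒ two capacitors in parallel, each spanning the full gap.
C₁ = κ₁ε₀A₁/d = 11.9 × 8.85×10⁻¹² × 4.00×10⁻² / 4.00×10⁻⁴ = 1.05×10⁻⁸ F.
C₂ = κ₂ε₀A₂/d = 7.65 × 8.85×10⁻¹² × 1.47×10⁻² / 4.00×10⁻⁴ = 2.49×10⁻⁹ F.
C = C₁ + C₂ = 1.30×10⁻⁸ F.
Q = CV = 1.30×10⁻⁸ × 129 = 1.68×10⁻⁶ C.

1.68 μC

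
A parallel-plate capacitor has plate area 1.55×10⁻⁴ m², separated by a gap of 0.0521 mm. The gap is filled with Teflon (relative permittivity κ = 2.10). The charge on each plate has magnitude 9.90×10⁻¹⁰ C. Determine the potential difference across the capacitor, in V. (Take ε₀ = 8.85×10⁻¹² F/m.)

C = κε₀A/d = 2.10 × 8.85×10⁻¹² × 1.55×10⁻⁴ / 5.21×10⁻⁵ = 5.53×10⁻¹¹ F.
V = Q/C = 9.90×10⁻¹⁰ / 5.53×10⁻¹¹ = 17.9 V.

17.9 V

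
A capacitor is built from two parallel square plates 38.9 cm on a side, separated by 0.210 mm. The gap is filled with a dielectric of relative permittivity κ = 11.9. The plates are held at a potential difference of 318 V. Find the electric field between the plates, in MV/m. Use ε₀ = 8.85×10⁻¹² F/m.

E ≈ 1.51 MV/m

E = V/d = 318 / 2.10×10⁻⁴ = 1.51×10⁶ V/m.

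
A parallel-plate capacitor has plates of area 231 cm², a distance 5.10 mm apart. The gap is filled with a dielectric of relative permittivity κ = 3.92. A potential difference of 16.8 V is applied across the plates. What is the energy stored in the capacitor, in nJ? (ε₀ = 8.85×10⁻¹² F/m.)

U ≈ 22.2 nJ

A = 231 cm² = 2.31×10⁻² m².
C = κε₀A/d = 3.92 × 8.85×10⁻¹² × 2.31×10⁻² / 5.10×10⁻³ = 1.57×10⁻¹⁰ F.
U = ½CV² = ½ × 1.57×10⁻¹⁰ × (16.8)² = 2.22×10⁻⁸ J.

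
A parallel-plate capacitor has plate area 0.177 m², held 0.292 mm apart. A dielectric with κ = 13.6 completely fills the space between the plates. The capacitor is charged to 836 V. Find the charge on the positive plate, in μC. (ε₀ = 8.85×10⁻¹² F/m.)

C = κε₀A/d = 13.6 × 8.85×10⁻¹² × 0.177 / 2.92×10⁻⁴ = 7.30×10⁻⁸ F.
Q = CV = 7.30×10⁻⁸ × 836 = 6.10×10⁻⁵ C.

61.0 μC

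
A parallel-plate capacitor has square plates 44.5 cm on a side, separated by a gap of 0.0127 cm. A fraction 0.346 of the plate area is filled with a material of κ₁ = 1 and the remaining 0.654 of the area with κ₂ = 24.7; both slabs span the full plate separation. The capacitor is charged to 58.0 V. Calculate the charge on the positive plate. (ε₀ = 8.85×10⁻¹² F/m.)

Q ≈ 13.2 μC

A = (44.5 cm)² = 0.198 m².
Side-by-side slabs ⇒ two capacitors in parallel, each spanning the full gap.
C₁ = κ₁ε₀A₁/d = 1.00 × 8.85×10⁻¹² × 6.85×10⁻² / 1.27×10⁻⁴ = 4.77×10⁻⁹ F.
C₂ = κ₂ε₀A₂/d = 24.7 × 8.85×10⁻¹² × 0.130 / 1.27×10⁻⁴ = 2.23×10⁻⁷ F.
C = C₁ + C₂ = 2.28×10⁻⁷ F.
Q = CV = 2.28×10⁻⁷ × 58.0 = 1.32×10⁻⁵ C.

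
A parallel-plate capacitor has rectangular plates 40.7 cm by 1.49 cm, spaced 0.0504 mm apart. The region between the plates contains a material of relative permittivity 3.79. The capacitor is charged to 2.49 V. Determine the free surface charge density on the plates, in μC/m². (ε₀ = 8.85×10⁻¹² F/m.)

A = 40.7 × 1.49 cm² = 6.06×10⁻³ m².
C = κε₀A/d = 3.79 × 8.85×10⁻¹² × 6.06×10⁻³ / 5.04×10⁻⁵ = 4.04×10⁻⁹ F.
σ = Q/A = CV/A = 4.04×10⁻⁹ × 2.49 / 6.06×10⁻³ = 1.66×10⁻⁶ C/m².

1.66 μC/m²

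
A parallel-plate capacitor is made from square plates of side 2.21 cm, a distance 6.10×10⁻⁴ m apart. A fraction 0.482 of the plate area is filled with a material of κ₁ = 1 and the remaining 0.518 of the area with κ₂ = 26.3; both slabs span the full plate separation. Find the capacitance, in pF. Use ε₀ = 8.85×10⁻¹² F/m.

A = (2.21 cm)² = 4.88×10⁻⁴ m².
Side-by-side slabs ⇒ two capacitors in parallel, each spanning the full gap.
C₁ = κ₁ε₀A₁/d = 1.00 × 8.85×10⁻¹² × 2.35×10⁻⁴ / 6.10×10⁻⁴ = 3.42×10⁻¹² F.
C₂ = κ₂ε₀A₂/d = 26.3 × 8.85×10⁻¹² × 2.53×10⁻⁴ / 6.10×10⁻⁴ = 9.65×10⁻¹¹ F.
C = C₁ + C₂ = 10.00×10⁻¹¹ F.

C ≈ 100.0 pF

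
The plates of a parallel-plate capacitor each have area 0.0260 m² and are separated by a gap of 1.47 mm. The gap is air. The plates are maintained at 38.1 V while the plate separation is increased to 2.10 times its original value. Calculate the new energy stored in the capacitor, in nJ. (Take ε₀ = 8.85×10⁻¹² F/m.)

U ≈ 54.1 nJ

Initially C₁ = ε₀A/d = 8.85×10⁻¹² × 2.60×10⁻² / 1.47×10⁻³ = 1.57×10⁻¹⁰ F.
U₁ = 1.14×10⁻⁷ J.
Battery connected ⇒ V is held fixed. C₂ = 0.476 C₁ and U = ½CV², so U₂/U₁ = C₂/C₁ = 0.476.
U₂ = 0.476 × 1.14×10⁻⁷ = 5.41×10⁻⁸ J.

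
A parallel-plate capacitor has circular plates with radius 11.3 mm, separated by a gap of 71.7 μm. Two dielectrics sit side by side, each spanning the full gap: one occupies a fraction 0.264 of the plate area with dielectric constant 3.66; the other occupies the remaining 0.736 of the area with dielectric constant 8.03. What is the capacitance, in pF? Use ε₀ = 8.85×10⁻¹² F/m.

A = π(11.3 mm)² = 4.01×10⁻⁴ m².
Side-by-side slabs ⇒ two capacitors in parallel, each spanning the full gap.
C₁ = κ₁ε₀A₁/d = 3.66 × 8.85×10⁻¹² × 1.06×10⁻⁴ / 7.17×10⁻⁵ = 4.78×10⁻¹¹ F.
C₂ = κ₂ε₀A₂/d = 8.03 × 8.85×10⁻¹² × 2.95×10⁻⁴ / 7.17×10⁻⁵ = 2.93×10⁻¹⁰ F.
C = C₁ + C₂ = 3.40×10⁻¹⁰ F.

C ≈ 340 pF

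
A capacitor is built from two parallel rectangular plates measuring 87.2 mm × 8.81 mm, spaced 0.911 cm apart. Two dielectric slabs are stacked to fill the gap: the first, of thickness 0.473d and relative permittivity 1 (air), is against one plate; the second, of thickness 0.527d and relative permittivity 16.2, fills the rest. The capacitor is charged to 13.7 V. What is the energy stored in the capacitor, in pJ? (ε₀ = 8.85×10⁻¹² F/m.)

A = 87.2 × 8.81 mm² = 7.68×10⁻⁴ m².
Stacked slabs ⇒ two capacitors in series, each with the full plate area.
C₁ = κ₁ε₀A/d₁ = 1.00 × 8.85×10⁻¹² × 7.68×10⁻⁴ / 4.31×10⁻³ = 1.58×10⁻¹² F.
C₂ = κ₂ε₀A/d₂ = 16.2 × 8.85×10⁻¹² × 7.68×10⁻⁴ / 4.80×10⁻³ = 2.29×10⁻¹¹ F.
C = (1/C₁ + 1/C₂)⁻¹ = 1.48×10⁻¹² F.
U = ½CV² = ½ × 1.48×10⁻¹² × (13.7)² = 1.39×10⁻¹⁰ J.

139 pJ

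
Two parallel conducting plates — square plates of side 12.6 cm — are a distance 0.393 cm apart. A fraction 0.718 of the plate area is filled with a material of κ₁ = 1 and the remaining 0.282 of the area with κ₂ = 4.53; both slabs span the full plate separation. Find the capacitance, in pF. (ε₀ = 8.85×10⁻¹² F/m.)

71.3 pF

A = (12.6 cm)² = 1.59×10⁻² m².
Side-by-side slabs ⇒ two capacitors in parallel, each spanning the full gap.
C₁ = κ₁ε₀A₁/d = 1.00 × 8.85×10⁻¹² × 1.14×10⁻² / 3.93×10⁻³ = 2.57×10⁻¹¹ F.
C₂ = κ₂ε₀A₂/d = 4.53 × 8.85×10⁻¹² × 4.48×10⁻³ / 3.93×10⁻³ = 4.57×10⁻¹¹ F.
C = C₁ + C₂ = 7.13×10⁻¹¹ F.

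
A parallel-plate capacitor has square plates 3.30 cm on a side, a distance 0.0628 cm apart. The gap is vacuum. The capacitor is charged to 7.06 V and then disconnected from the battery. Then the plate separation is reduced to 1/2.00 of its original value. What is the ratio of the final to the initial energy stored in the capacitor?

Isolated ⇒ Q is held fixed.
C₂ = 2.00 C₁ and U = Q²/(2C), so U₂/U₁ = C₁/C₂ = 0.500.

0.500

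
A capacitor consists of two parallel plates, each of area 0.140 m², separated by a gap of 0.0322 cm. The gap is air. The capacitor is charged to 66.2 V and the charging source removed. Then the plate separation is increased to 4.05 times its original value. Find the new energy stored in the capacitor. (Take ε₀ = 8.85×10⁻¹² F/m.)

34.1 μJ

Initially C₁ = ε₀A/d = 8.85×10⁻¹² × 0.140 / 3.22×10⁻⁴ = 3.85×10⁻⁹ F.
U₁ = 8.43×10⁻⁶ J.
Isolated ⇒ Q is held fixed. C₂ = 0.247 C₁ and U = Q²/(2C), so U₂/U₁ = C₁/C₂ = 4.05.
U₂ = 4.05 × 8.43×10⁻⁶ = 3.41×10⁻⁵ J.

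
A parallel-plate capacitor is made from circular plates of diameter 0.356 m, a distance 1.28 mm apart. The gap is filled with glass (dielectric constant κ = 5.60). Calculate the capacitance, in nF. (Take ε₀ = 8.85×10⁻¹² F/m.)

A = π(0.356/2 m)² = 9.95×10⁻² m².
C = κε₀A/d = 5.60 × 8.85×10⁻¹² × 9.95×10⁻² / 1.28×10⁻³ = 3.85×10⁻⁹ F.

3.85 nF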